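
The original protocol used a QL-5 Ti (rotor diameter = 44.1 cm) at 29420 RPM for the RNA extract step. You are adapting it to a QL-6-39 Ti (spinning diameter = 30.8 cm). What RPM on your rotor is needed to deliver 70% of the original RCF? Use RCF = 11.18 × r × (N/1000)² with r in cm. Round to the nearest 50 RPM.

≈ 29450 RPM

Original rotor: r = 44.1 / 2 = 22.05 cm
RCF_original = 11.18 × 22.05 × (29.42)² = 11.18 × 22.05 × 865.5364 ≈ 213,371.2 × g
Target RCF = 0.7 × 213,371.2 ≈ 149,359.8 × g
Your rotor: r = 30.8 / 2 = 15.4 cm
149,359.8 = 11.18 × 15.4 × (N/1000)²
(N/1000)² = 149,359.8 / 172.172 = 867.5034
N = 1000 × √867.5034 ≈ 29,453.4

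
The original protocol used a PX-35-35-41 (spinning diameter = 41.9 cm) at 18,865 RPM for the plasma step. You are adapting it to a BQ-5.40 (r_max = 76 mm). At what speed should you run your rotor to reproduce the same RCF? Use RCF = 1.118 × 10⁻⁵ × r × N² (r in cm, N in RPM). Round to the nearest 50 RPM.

Original rotor: r = 41.9 / 2 = 20.95 cm
RCF_original = 1.118 × 10⁻⁵ × 20.95 × (18865)² = 1.118 × 10⁻⁵ × 20.95 × 355,888,225 ≈ 83,356.5 × g
Your rotor: r = 76 mm = 7.6 cm
83,356.5 = 1.118 × 10⁻⁵ × 7.6 × N²
N² = 83,356.5 / (8.4968 × 10⁻⁵) = 981,034,036
N ≈ √981,034,036 ≈ 31,321.5

31300 RPM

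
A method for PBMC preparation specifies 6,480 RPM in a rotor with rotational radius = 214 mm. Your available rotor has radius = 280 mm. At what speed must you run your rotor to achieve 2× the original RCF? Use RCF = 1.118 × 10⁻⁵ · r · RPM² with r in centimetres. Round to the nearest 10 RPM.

Original rotor: r = 214 mm = 21.4 cm
RCF = 1.118 × 10⁻⁵ × r × N²
RCF_original = 1.118 × 10⁻⁵ × 21.4 × (6480)² = 1.118 × 10⁻⁵ × 21.4 × 41,990,400 ≈ 10,046.3 × g
Target RCF = 2 × 10,046.3 ≈ 20,092.6 × g
Your rotor: r = 280 mm = 28.0 cm
20,092.6 = 1.118 × 10⁻⁵ × 28 × N²
N² = 20,092.6 / (31.304 × 10⁻⁵) = 64,185,408
N ≈ √64,185,408 ≈ 8,011.6

≈ 8010 RPM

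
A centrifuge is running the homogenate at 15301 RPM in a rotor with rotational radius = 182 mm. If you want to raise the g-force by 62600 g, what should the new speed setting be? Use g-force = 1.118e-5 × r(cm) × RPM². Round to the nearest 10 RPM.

N₂ ≈ 23280 RPM

r = 182 mm = 18.2 cm
Current RCF = 1.118 × 10⁻⁵ × 18.2 × (15301)² = 1.118 × 10⁻⁵ × 18.2 × 234,120,601 ≈ 47,637.9 × g
Target RCF = 47,637.9 + 62,600 = 110,237.9 × g
N² = 110,237.9 / (20.3476 × 10⁻⁵) = 541,773,477
N ≈ √541,773,477 ≈ 23,276.0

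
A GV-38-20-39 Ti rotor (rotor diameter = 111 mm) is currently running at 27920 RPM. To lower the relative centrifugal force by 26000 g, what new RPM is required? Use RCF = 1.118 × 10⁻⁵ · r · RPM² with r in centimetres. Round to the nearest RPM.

≈ 18987 RPM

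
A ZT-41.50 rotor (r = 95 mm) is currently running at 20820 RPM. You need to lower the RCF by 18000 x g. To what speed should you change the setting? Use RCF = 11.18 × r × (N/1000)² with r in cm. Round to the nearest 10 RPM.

r = 95 mm = 9.5 cm
Current RCF = 11.18 × 9.5 × (20.82)² = 11.18 × 9.5 × 433.4724 ≈ 46,039.1 × g
Target RCF = 46,039.1 − 18,000 = 28,039.1 × g
(N/1000)² = 28,039.1 / 106.21 = 263.9968
N = 1000 × √263.9968 ≈ 16,248.0

N₂ ≈ 16250 RPM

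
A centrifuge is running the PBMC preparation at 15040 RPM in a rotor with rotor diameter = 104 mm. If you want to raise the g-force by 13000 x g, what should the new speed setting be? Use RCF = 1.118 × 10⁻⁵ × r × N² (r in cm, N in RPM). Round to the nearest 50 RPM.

r = 104 mm / 2 = 52 mm = 5.2 cm
Current RCF = 1.118 × 10⁻⁵ × 5.2 × (15040)² = 1.118 × 10⁻⁵ × 5.2 × 226,201,600 ≈ 13,150.5 × g
Target RCF = 13,150.5 + 13,000 = 26,150.5 × g
N² = 26,150.5 / (5.8136 × 10⁻⁵) = 449,815,949
N ≈ √449,815,949 ≈ 21,208.9

N₂ ≈ 21200 RPM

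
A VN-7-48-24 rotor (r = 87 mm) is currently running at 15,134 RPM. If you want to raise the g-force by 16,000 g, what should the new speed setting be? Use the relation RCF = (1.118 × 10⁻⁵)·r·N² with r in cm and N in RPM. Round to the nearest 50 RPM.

19850 RPM

r = 87 mm = 8.7 cm
Current RCF = 1.118 × 10⁻⁵ × 8.7 × (15134)² = 1.118 × 10⁻⁵ × 8.7 × 229,037,956 ≈ 22,277.6 × g
Target RCF = 22,277.6 + 16,000 = 38,277.6 × g
N² = 38,277.6 / (9.7266 × 10⁻⁵) = 393,535,254
N ≈ √393,535,254 ≈ 19,837.7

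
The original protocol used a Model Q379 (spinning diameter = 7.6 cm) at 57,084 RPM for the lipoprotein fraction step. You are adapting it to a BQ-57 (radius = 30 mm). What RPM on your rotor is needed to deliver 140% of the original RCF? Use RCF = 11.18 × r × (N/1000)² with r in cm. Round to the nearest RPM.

≈ 76017 RPM

Original rotor: r = 7.6 / 2 = 3.8 cm
RCF = 11.18 × r × (N/1000)²
RCF_original = 11.18 × 3.8 × (57.084)² = 11.18 × 3.8 × 3,258.583056 ≈ 138,437.6 × g
Target RCF = 1.4 × 138,437.6 ≈ 193,812.6 × g
Your rotor: r = 30 mm = 3.0 cm
193,812.6 = 11.18 × 3 × (N/1000)²
(N/1000)² = 193,812.6 / 33.54 = 5778.551
N = 1000 × √5778.551 ≈ 76,016.8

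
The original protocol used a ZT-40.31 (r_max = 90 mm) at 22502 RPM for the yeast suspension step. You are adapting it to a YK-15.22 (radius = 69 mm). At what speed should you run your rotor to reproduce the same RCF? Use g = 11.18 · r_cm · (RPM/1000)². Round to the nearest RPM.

25699 RPM

Original rotor: r = 90 mm = 9.0 cm
RCF_original = 11.18 × 9 × (22.502)² = 11.18 × 9 × 506.340004 ≈ 50,947.9 × g
Your rotor: r = 69 mm = 6.9 cm
50,947.9 = 11.18 × 6.9 × (N/1000)²
(N/1000)² = 50,947.9 / 77.142 = 660.4431
N = 1000 × √660.4431 ≈ 25,699.1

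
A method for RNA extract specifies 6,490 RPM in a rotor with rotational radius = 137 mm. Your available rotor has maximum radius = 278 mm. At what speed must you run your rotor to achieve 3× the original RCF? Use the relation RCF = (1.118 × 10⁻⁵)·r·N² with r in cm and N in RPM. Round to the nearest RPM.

7891 RPM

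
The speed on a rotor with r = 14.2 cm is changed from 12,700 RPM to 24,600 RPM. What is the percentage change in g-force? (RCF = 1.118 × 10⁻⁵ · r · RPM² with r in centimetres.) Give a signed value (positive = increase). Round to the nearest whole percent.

+275%

RCF ∝ N², so the ratio is (24600/12700)² = (1.937008)² = 3.7520.
Change = 3.7520 − 1 = +2.7520 → +275.2%.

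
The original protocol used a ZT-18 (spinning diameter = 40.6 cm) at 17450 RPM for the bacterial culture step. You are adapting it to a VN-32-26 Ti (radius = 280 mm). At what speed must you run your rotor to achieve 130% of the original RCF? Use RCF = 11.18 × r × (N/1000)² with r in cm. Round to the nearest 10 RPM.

Original rotor: r = 40.6 / 2 = 20.3 cm
RCF = 11.18 × r × (N/1000)²
RCF_original = 11.18 × 20.3 × (17.45)² = 11.18 × 20.3 × 304.5025 ≈ 69,108.1 × g
Target RCF = 1.3 × 69,108.1 ≈ 89,840.5 × g
Your rotor: r = 280 mm = 28.0 cm
89,840.5 = 11.18 × 28 × (N/1000)²
(N/1000)² = 89,840.5 / 313.04 = 286.9937
N = 1000 × √286.9937 ≈ 16,940.9

≈ 16940 RPM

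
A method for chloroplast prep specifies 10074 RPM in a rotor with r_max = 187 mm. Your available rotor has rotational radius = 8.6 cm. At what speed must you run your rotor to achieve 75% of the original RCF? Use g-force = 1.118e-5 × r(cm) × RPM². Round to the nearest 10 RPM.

≈ 12860 RPM

Original rotor: r = 187 mm = 18.7 cm
RCF_original = 1.118 × 10⁻⁵ × 18.7 × (10074)² = 1.118 × 10⁻⁵ × 18.7 × 101,485,476 ≈ 21,217.2 × g
Target RCF = 0.75 × 21,217.2 ≈ 15,912.9 × g
15,912.9 = 1.118 × 10⁻⁵ × 8.6 × N²
N² = 15,912.9 / (9.6148 × 10⁻⁵) = 165,504,223
N ≈ √165,504,223 ≈ 12,864.8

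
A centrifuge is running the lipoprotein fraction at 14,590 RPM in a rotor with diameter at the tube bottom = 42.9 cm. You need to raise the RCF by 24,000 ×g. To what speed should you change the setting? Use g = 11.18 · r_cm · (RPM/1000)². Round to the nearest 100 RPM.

N₂ ≈ 17700 RPM

r = 42.9 / 2 = 21.45 cm
Current RCF = 11.18 × 21.45 × (14.59)² = 11.18 × 21.45 × 212.8681 ≈ 51,048.1 × g
Target RCF = 51,048.1 + 24,000 = 75,048.1 × g
(N/1000)² = 75,048.1 / 239.811 = 312.9469
N = 1000 × √312.9469 ≈ 17,690.3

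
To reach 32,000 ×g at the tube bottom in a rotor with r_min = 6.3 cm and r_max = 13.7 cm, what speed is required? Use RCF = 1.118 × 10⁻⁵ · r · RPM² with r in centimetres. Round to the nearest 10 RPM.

N ≈ 14450 RPM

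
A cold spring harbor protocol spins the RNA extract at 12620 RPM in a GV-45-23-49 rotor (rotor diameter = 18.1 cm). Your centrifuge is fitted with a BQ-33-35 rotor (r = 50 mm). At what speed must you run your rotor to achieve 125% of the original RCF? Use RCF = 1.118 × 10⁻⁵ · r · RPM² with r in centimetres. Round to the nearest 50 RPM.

19000 RPM

Original rotor: r = 18.1 / 2 = 9.05 cm
RCF = 1.118 × 10⁻⁵ × r × N²
RCF_original = 1.118 × 10⁻⁵ × 9.05 × (12620)² = 1.118 × 10⁻⁵ × 9.05 × 159,264,400 ≈ 16,114.2 × g
Target RCF = 1.25 × 16,114.2 ≈ 20,142.8 × g
Your rotor: r = 50 mm = 5.0 cm
20,142.8 = 1.118 × 10⁻⁵ × 5 × N²
N² = 20,142.8 / (5.59 × 10⁻⁵) = 360,336,315
N ≈ √360,336,315 ≈ 18,982.5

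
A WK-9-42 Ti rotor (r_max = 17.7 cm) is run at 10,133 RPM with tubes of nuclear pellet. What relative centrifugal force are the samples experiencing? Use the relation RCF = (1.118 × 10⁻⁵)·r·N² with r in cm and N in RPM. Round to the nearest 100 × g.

≈ 20300 × g

RCF = 1.118 × 10⁻⁵ × r × N²
RCF = 1.118 × 10⁻⁵ × 17.7 × (10133)² = 1.118 × 10⁻⁵ × 17.7 × 102,677,689 ≈ 20,318.5 × g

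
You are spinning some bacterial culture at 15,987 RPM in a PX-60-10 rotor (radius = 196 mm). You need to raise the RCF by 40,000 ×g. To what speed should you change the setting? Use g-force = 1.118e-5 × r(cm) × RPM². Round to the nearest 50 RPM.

≈ 20950 RPM

r = 196 mm = 19.6 cm
Current RCF = 1.118 × 10⁻⁵ × 19.6 × (15987)² = 1.118 × 10⁻⁵ × 19.6 × 255,584,169 ≈ 56,005.6 × g
Target RCF = 56,005.6 + 40,000 = 96,005.6 × g
N² = 96,005.6 / (21.9128 × 10⁻⁵) = 438,125,662
N ≈ √438,125,662 ≈ 20,931.5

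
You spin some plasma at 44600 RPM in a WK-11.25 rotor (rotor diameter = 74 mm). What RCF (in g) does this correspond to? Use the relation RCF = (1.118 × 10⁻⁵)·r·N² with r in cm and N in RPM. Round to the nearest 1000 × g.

RCF ≈ 82000 g

r = 74 mm / 2 = 37 mm = 3.7 cm
RCF = 1.118 × 10⁻⁵ × 3.7 × (44600)² = 1.118 × 10⁻⁵ × 3.7 × 1,989,160,000 ≈ 82,283.6 × g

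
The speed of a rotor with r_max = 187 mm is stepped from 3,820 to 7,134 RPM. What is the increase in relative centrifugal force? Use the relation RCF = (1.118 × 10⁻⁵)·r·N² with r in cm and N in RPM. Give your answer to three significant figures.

r = 187 mm = 18.7 cm
RCF₁ = 1.118 × 10⁻⁵ × 18.7 × (3820)² = 1.118 × 10⁻⁵ × 18.7 × 14,592,400 ≈ 3,050.8 × g
RCF₂ = 1.118 × 10⁻⁵ × 18.7 × (7134)² = 1.118 × 10⁻⁵ × 18.7 × 50,893,956 ≈ 10,640.2 × g
Increase = 10,640.2 − 3,050.8 = 7,589.4

7590 x g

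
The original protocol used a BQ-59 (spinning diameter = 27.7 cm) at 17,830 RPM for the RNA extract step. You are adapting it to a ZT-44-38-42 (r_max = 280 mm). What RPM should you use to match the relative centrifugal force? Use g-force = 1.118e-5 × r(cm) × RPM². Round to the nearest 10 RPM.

Original rotor: r = 27.7 / 2 = 13.85 cm
RCF_original = 1.118 × 10⁻⁵ × 13.85 × (17830)² = 1.118 × 10⁻⁵ × 13.85 × 317,908,900 ≈ 49,226 × g
Your rotor: r = 280 mm = 28.0 cm
49,226 = 1.118 × 10⁻⁵ × 28 × N²
N² = 49,226 / (31.304 × 10⁻⁵) = 157,251,469
N ≈ √157,251,469 ≈ 12,540.0

12540 RPM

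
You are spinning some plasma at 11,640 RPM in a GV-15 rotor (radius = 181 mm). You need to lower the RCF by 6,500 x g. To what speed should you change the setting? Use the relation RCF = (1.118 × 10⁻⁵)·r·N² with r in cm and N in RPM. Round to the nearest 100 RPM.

r = 181 mm = 18.1 cm
Current RCF = 1.118 × 10⁻⁵ × 18.1 × (11640)² = 1.118 × 10⁻⁵ × 18.1 × 135,489,600 ≈ 27,417.4 × g
Target RCF = 27,417.4 − 6,500 = 20,917.4 × g
N² = 20,917.4 / (20.2358 × 10⁻⁵) = 103,368,288
N ≈ √103,368,288 ≈ 10,167.0

≈ 10200 RPM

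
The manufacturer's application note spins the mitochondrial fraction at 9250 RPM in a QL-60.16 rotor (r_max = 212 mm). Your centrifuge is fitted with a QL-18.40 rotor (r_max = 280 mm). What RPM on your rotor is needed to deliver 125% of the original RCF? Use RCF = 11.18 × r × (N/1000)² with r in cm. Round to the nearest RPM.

8999 RPM

Original rotor: r = 212 mm = 21.2 cm
RCF = 11.18 × r × (N/1000)²
RCF_original = 11.18 × 21.2 × (9.25)² = 11.18 × 21.2 × 85.5625 ≈ 20,279.7 × g
Target RCF = 1.25 × 20,279.7 ≈ 25,349.6 × g
Your rotor: r = 280 mm = 28.0 cm
25,349.6 = 11.18 × 28 × (N/1000)²
(N/1000)² = 25,349.6 / 313.04 = 80.97879
N = 1000 × √80.97879 ≈ 8,998.8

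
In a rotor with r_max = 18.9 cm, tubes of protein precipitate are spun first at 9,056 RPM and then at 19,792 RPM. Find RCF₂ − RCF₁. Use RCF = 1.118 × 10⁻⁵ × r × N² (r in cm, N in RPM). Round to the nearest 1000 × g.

RCF₁ = 1.118 × 10⁻⁵ × 18.9 × (9056)² = 1.118 × 10⁻⁵ × 18.9 × 82,011,136 ≈ 17,329.1 × g
RCF₂ = 1.118 × 10⁻⁵ × 18.9 × (19792)² = 1.118 × 10⁻⁵ × 18.9 × 391,723,264 ≈ 82,771.9 × g
Increase = 82,771.9 − 17,329.1 = 65,442.8

65000 x g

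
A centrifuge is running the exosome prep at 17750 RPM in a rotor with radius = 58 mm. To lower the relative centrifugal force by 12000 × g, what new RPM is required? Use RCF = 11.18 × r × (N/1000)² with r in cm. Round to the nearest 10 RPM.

≈ 11400 RPM

r = 58 mm = 5.8 cm
Current RCF = 11.18 × 5.8 × (17.75)² = 11.18 × 5.8 × 315.0625 ≈ 20,429.9 × g
Target RCF = 20,429.9 − 12,000 = 8,429.9 × g
(N/1000)² = 8,429.9 / 64.844 = 130.0028
N = 1000 × √130.0028 ≈ 11,401.9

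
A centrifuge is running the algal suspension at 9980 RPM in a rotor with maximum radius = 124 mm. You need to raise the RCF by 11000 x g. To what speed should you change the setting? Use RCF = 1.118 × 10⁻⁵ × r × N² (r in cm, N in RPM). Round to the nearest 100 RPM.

≈ 13400 RPM

r = 124 mm = 12.4 cm
Current RCF = 1.118 × 10⁻⁵ × 12.4 × (9980)² = 1.118 × 10⁻⁵ × 12.4 × 99,600,400 ≈ 13,807.8 × g
Target RCF = 13,807.8 + 11,000 = 24,807.8 × g
N² = 24,807.8 / (13.8632 × 10⁻⁵) = 178,947,141
N ≈ √178,947,141 ≈ 13,377.1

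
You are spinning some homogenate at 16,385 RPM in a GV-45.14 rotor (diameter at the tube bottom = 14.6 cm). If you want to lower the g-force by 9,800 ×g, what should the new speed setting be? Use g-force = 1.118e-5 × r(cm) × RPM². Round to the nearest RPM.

≈ 12182 RPM

r = 14.6 / 2 = 7.3 cm
Current RCF = 1.118 × 10⁻⁵ × 7.3 × (16385)² = 1.118 × 10⁻⁵ × 7.3 × 268,468,225 ≈ 21,910.8 × g
Target RCF = 21,910.8 − 9,800 = 12,110.8 × g
N² = 12,110.8 / (8.1614 × 10⁻⁵) = 148,391,207
N ≈ √148,391,207 ≈ 12,181.6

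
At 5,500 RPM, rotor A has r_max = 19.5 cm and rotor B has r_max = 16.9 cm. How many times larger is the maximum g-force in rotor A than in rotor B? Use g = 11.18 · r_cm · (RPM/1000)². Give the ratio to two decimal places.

1.15

At fixed N, RCF ∝ r, so RCF_A/RCF_B = r_A/r_B = 19.5 / 16.9 = 1.1538.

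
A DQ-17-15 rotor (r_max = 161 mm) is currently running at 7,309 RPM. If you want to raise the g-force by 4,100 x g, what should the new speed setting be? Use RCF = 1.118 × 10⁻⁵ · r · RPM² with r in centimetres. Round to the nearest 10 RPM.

r = 161 mm = 16.1 cm
Current RCF = 1.118 × 10⁻⁵ × 16.1 × (7309)² = 1.118 × 10⁻⁵ × 16.1 × 53,421,481 ≈ 9,615.8 × g
Target RCF = 9,615.8 + 4,100 = 13,715.8 × g
N² = 13,715.8 / (17.9998 × 10⁻⁵) = 76,199,736
N ≈ √76,199,736 ≈ 8,729.2

N₂ ≈ 8730 RPM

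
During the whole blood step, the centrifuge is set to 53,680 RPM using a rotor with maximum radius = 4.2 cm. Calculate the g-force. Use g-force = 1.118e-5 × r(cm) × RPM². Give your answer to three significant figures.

RCF = 1.118 × 10⁻⁵ × 4.2 × (53680)² = 1.118 × 10⁻⁵ × 4.2 × 2,881,542,400 ≈ 135,305.7 × g

RCF ≈ 135000 ×g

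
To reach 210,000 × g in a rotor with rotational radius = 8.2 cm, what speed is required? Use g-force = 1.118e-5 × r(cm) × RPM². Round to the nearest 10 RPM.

210,000 = 1.118 × 10⁻⁵ × 8.2 × N²
N² = 210,000 / (9.1676 × 10⁻⁵) = 2,290,675,858
N ≈ √2,290,675,858 ≈ 47,861.0

≈ 47860 RPM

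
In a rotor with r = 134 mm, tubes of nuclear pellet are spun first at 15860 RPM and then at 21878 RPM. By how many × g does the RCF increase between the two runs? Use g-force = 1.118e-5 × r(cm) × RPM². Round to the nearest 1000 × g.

r = 134 mm = 13.4 cm
RCF₁ = 1.118 × 10⁻⁵ × 13.4 × (15860)² = 1.118 × 10⁻⁵ × 13.4 × 251,539,600 ≈ 37,683.7 × g
RCF₂ = 1.118 × 10⁻⁵ × 13.4 × (21878)² = 1.118 × 10⁻⁵ × 13.4 × 478,646,884 ≈ 71,707 × g
Increase = 71,707 − 37,683.7 = 34,023.3

≈ 34000 × g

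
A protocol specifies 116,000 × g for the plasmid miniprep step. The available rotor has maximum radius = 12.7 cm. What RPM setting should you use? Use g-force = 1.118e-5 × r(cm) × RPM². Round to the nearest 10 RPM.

116,000 = 1.118 × 10⁻⁵ × 12.7 × N²
N² = 116,000 / (14.1986 × 10⁻⁵) = 816,981,956
N ≈ √816,981,956 ≈ 28,582.9

28580 RPM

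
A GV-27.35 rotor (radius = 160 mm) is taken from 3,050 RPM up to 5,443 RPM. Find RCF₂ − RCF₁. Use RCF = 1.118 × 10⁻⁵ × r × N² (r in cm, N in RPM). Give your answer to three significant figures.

r = 160 mm = 16.0 cm
RCF₁ = 1.118 × 10⁻⁵ × 16 × (3050)² = 1.118 × 10⁻⁵ × 16 × 9,302,500 ≈ 1,664 × g
RCF₂ = 1.118 × 10⁻⁵ × 16 × (5443)² = 1.118 × 10⁻⁵ × 16 × 29,626,249 ≈ 5,299.5 × g
Increase = 5,299.5 − 1,664 = 3,635.5

≈ 3640 x g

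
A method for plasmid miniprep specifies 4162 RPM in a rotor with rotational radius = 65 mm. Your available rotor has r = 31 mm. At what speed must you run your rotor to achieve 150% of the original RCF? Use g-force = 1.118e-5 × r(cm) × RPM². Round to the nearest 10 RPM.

Original rotor: r = 65 mm = 6.5 cm
RCF = 1.118 × 10⁻⁵ × r × N²
RCF_original = 1.118 × 10⁻⁵ × 6.5 × (4162)² = 1.118 × 10⁻⁵ × 6.5 × 17,322,244 ≈ 1,258.8 × g
Target RCF = 1.5 × 1,258.8 ≈ 1,888.2 × g
Your rotor: r = 31 mm = 3.1 cm
1,888.2 = 1.118 × 10⁻⁵ × 3.1 × N²
N² = 1,888.2 / (3.4658 × 10⁻⁵) = 54,480,928
N ≈ √54,480,928 ≈ 7,381.1

7380 RPM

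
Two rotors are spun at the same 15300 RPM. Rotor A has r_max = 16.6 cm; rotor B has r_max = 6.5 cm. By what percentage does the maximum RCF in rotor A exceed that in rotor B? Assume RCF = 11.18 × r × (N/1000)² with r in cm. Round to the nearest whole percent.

At equal RPM, RCF scales linearly with r: ratio = 16.6 / 6.5 = 2.5538.
So rotor A delivers 155.4% more g-force.

155%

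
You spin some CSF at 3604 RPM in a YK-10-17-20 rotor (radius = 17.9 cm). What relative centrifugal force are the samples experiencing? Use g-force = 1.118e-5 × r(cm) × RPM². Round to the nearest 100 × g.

RCF ≈ 2600 g

RCF = 1.118 × 10⁻⁵ × r × N²
RCF = 1.118 × 10⁻⁵ × 17.9 × (3604)² = 1.118 × 10⁻⁵ × 17.9 × 12,988,816 ≈ 2,599.3 × g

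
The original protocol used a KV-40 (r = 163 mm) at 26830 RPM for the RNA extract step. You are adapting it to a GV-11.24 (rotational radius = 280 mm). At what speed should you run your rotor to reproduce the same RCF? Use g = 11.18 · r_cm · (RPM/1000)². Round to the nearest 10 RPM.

Original rotor: r = 163 mm = 16.3 cm
RCF_original = 11.18 × 16.3 × (26.83)² = 11.18 × 16.3 × 719.8489 ≈ 131,180.9 × g
Your rotor: r = 280 mm = 28.0 cm
131,180.9 = 11.18 × 28 × (N/1000)²
(N/1000)² = 131,180.9 / 313.04 = 419.0548
N = 1000 × √419.0548 ≈ 20,470.8

20470 RPM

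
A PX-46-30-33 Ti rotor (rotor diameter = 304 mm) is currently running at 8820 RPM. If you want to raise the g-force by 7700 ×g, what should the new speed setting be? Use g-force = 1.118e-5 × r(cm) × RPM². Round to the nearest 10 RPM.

11100 RPM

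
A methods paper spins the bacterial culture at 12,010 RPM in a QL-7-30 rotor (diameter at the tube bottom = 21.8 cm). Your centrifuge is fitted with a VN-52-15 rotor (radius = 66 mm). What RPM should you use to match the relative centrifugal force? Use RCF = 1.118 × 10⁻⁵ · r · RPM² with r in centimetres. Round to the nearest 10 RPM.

Original rotor: r = 21.8 / 2 = 10.9 cm
RCF_original = 1.118 × 10⁻⁵ × 10.9 × (12010)² = 1.118 × 10⁻⁵ × 10.9 × 144,240,100 ≈ 17,577.4 × g
Your rotor: r = 66 mm = 6.6 cm
17,577.4 = 1.118 × 10⁻⁵ × 6.6 × N²
N² = 17,577.4 / (7.3788 × 10⁻⁵) = 238,214,886
N ≈ √238,214,886 ≈ 15,434.2

≈ 15430 RPM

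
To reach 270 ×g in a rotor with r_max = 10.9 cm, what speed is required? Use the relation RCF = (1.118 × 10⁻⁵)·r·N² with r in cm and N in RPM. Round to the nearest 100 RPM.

270 = 1.118 × 10⁻⁵ × 10.9 × N²
N² = 270 / (12.1862 × 10⁻⁵) = 2,215,621
N ≈ √2,215,621 ≈ 1,488.5

≈ 1500 RPM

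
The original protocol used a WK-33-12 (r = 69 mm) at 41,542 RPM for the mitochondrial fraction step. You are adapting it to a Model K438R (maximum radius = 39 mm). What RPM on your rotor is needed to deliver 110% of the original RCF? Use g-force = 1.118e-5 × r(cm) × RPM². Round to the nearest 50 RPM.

Original rotor: r = 69 mm = 6.9 cm
RCF_original = 1.118 × 10⁻⁵ × 6.9 × (41542)² = 1.118 × 10⁻⁵ × 6.9 × 1,725,737,764 ≈ 133,126.9 × g
Target RCF = 1.1 × 133,126.9 ≈ 146,439.6 × g
Your rotor: r = 39 mm = 3.9 cm
146,439.6 = 1.118 × 10⁻⁵ × 3.9 × N²
N² = 146,439.6 / (4.3602 × 10⁻⁵) = 3,358,552,360
N ≈ √3,358,552,360 ≈ 57,953.0

57950 RPM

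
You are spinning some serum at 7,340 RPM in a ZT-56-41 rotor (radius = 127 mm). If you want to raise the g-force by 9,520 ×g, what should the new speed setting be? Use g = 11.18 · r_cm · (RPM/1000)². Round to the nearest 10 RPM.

≈ 11000 RPM

r = 127 mm = 12.7 cm
Current RCF = 11.18 × 12.7 × (7.34)² = 11.18 × 12.7 × 53.8756 ≈ 7,649.6 × g
Target RCF = 7,649.6 + 9,520 = 17,169.6 × g
(N/1000)² = 17,169.6 / 141.986 = 120.9246
N = 1000 × √120.9246 ≈ 10,996.6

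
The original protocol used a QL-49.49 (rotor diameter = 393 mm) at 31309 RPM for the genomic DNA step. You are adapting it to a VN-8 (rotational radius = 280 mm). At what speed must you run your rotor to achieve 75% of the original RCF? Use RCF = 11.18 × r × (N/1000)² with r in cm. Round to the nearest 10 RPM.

≈ 22710 RPM

Original rotor: r = 393 mm / 2 = 196.5 mm = 19.65 cm
RCF_original = 11.18 × 19.65 × (31.309)² = 11.18 × 19.65 × 980.253481 ≈ 215,348.9 × g
Target RCF = 0.75 × 215,348.9 ≈ 161,511.7 × g
Your rotor: r = 280 mm = 28.0 cm
161,511.7 = 11.18 × 28 × (N/1000)²
(N/1000)² = 161,511.7 / 313.04 = 515.9459
N = 1000 × √515.9459 ≈ 22,714.4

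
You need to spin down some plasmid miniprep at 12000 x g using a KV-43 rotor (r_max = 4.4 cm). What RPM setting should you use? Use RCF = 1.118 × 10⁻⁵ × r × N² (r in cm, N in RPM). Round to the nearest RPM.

RCF = 1.118 × 10⁻⁵ × r × N²
12,000 = 1.118 × 10⁻⁵ × 4.4 × N²
N² = 12,000 / (4.9192 × 10⁻⁵) = 243,942,104
N ≈ √243,942,104 ≈ 15,618.6

15619 RPM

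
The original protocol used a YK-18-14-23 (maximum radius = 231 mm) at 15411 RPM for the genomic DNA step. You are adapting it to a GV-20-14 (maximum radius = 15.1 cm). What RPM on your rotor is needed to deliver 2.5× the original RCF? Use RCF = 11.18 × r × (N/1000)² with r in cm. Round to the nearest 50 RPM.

30150 RPM

Original rotor: r = 231 mm = 23.1 cm
RCF_original = 11.18 × 23.1 × (15.411)² = 11.18 × 23.1 × 237.498921 ≈ 61,336 × g
Target RCF = 2.5 × 61,336 ≈ 153,340 × g
153,340 = 11.18 × 15.1 × (N/1000)²
(N/1000)² = 153,340 / 168.818 = 908.3155
N = 1000 × √908.3155 ≈ 30,138.3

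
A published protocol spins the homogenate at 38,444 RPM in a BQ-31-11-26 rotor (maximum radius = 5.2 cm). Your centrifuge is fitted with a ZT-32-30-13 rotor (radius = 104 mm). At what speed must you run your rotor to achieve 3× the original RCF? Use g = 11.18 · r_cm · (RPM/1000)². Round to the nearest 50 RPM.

RCF = 11.18 × r × (N/1000)²
RCF_original = 11.18 × 5.2 × (38.444)² = 11.18 × 5.2 × 1,477.941136 ≈ 85,921.6 × g
Target RCF = 3 × 85,921.6 ≈ 257,764.8 × g
Your rotor: r = 104 mm = 10.4 cm
257,764.8 = 11.18 × 10.4 × (N/1000)²
(N/1000)² = 257,764.8 / 116.272 = 2216.912
N = 1000 × √2216.912 ≈ 47,084.1

≈ 47100 RPM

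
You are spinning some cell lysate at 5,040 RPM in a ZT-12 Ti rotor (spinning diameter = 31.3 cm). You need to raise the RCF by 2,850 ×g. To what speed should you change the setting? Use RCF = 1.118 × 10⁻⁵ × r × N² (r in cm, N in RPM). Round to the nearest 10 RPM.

r = 31.3 / 2 = 15.65 cm
Current RCF = 1.118 × 10⁻⁵ × 15.65 × (5040)² = 1.118 × 10⁻⁵ × 15.65 × 25,401,600 ≈ 4,444.4 × g
Target RCF = 4,444.4 + 2,850 = 7,294.4 × g
N² = 7,294.4 / (17.4967 × 10⁻⁵) = 41,690,147
N ≈ √41,690,147 ≈ 6,456.8

N₂ ≈ 6460 RPM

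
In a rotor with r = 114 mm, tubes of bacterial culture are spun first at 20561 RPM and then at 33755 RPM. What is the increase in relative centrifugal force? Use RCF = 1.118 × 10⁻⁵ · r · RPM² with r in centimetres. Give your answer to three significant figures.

91300 ×g

r = 114 mm = 11.4 cm
RCF₁ = 1.118 × 10⁻⁵ × 11.4 × (20561)² = 1.118 × 10⁻⁵ × 11.4 × 422,754,721 ≈ 53,880.9 × g
RCF₂ = 1.118 × 10⁻⁵ × 11.4 × (33755)² = 1.118 × 10⁻⁵ × 11.4 × 1,139,400,025 ≈ 145,218.8 × g
Increase = 145,218.8 − 53,880.9 = 91,337.9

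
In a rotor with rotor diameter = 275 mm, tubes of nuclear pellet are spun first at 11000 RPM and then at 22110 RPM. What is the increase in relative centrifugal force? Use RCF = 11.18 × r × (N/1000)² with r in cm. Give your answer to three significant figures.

≈ 56500 ×g

r = 275 mm / 2 = 137.5 mm = 13.75 cm
RCF₁ = 11.18 × 13.75 × (11)² = 11.18 × 13.75 × 121 ≈ 18,600.7 × g
RCF₂ = 11.18 × 13.75 × (22.11)² = 11.18 × 13.75 × 488.8521 ≈ 75,148.8 × g
Increase = 75,148.8 − 18,600.7 = 56,548.1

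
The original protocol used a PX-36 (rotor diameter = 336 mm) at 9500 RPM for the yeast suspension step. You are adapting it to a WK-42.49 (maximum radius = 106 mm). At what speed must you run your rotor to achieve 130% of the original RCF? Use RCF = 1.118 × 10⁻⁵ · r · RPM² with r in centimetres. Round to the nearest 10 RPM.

13640 RPM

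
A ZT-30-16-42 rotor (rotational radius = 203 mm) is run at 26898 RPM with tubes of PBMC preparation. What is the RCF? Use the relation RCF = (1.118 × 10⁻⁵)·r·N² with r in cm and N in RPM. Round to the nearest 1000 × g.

≈ 164000 g

r = 203 mm = 20.3 cm
RCF = 1.118 × 10⁻⁵ × 20.3 × (26898)² = 1.118 × 10⁻⁵ × 20.3 × 723,502,404 ≈ 164,201.8 × g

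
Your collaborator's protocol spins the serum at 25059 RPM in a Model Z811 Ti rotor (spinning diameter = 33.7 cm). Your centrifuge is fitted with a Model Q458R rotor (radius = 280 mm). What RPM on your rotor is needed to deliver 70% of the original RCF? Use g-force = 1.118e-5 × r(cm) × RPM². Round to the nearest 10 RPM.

Original rotor: r = 33.7 / 2 = 16.85 cm
RCF_original = 1.118 × 10⁻⁵ × 16.85 × (25059)² = 1.118 × 10⁻⁵ × 16.85 × 627,953,481 ≈ 118,295.8 × g
Target RCF = 0.7 × 118,295.8 ≈ 82,807.1 × g
Your rotor: r = 280 mm = 28.0 cm
82,807.1 = 1.118 × 10⁻⁵ × 28 × N²
N² = 82,807.1 / (31.304 × 10⁻⁵) = 264,525,620
N ≈ √264,525,620 ≈ 16,264.2

≈ 16260 RPM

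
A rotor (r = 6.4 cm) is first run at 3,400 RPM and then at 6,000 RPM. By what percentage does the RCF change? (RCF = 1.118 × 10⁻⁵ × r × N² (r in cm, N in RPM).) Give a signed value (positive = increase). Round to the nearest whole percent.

+211%

RCF ∝ N², so the ratio is (6000/3400)² = (1.764706)² = 3.1142.
Change = 3.1142 − 1 = +2.1142 → +211.4%.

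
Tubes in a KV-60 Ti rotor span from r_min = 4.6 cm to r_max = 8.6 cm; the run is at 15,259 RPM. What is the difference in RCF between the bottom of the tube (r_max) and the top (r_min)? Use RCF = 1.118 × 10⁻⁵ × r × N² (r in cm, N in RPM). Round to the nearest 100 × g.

10400 ×g

ΔRCF = 1.118 × 10⁻⁵ × (r_max − r_min) × N² = 1.118 × 10⁻⁵ × 4.0 × 232,837,081 ≈ 10,412.5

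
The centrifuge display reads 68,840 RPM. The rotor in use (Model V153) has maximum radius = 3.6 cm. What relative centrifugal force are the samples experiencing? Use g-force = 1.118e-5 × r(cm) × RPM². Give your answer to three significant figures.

RCF = 1.118 × 10⁻⁵ × 3.6 × (68840)² = 1.118 × 10⁻⁵ × 3.6 × 4,738,945,600 ≈ 190,733.1 × g

191000 x g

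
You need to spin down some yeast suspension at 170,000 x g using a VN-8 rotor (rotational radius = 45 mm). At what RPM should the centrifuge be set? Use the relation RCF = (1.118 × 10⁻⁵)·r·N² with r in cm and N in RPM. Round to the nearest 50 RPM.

r = 45 mm = 4.5 cm
170,000 = 1.118 × 10⁻⁵ × 4.5 × N²
N² = 170,000 / (5.031 × 10⁻⁵) = 3,379,049,891
N ≈ √3,379,049,891 ≈ 58,129.6

≈ 58150 RPM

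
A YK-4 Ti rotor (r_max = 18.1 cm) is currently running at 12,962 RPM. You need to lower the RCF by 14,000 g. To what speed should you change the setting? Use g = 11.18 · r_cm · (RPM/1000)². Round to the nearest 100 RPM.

9900 RPM

Current RCF = 11.18 × 18.1 × (12.962)² = 11.18 × 18.1 × 168.013444 ≈ 33,998.9 × g
Target RCF = 33,998.9 − 14,000 = 19,998.9 × g
(N/1000)² = 19,998.9 / 202.358 = 98.8293
N = 1000 × √98.8293 ≈ 9,941.3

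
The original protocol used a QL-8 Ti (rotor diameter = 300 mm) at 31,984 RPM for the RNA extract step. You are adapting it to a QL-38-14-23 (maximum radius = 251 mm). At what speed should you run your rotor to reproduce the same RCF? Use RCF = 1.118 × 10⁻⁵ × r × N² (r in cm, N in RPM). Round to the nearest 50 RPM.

24750 RPM

Original rotor: r = 300 mm / 2 = 150 mm = 15 cm
RCF_original = 1.118 × 10⁻⁵ × 15 × (31984)² = 1.118 × 10⁻⁵ × 15 × 1,022,976,256 ≈ 171,553.1 × g
Your rotor: r = 251 mm = 25.1 cm
171,553.1 = 1.118 × 10⁻⁵ × 25.1 × N²
N² = 171,553.1 / (28.0618 × 10⁻⁵) = 611,340,327
N ≈ √611,340,327 ≈ 24,725.3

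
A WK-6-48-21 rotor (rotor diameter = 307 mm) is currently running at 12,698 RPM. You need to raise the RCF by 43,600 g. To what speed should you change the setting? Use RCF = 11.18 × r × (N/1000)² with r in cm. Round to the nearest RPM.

N₂ ≈ 20379 RPM

r = 307 mm / 2 = 153.5 mm = 15.35 cm
Current RCF = 11.18 × 15.35 × (12.698)² = 11.18 × 15.35 × 161.239204 ≈ 27,670.7 × g
Target RCF = 27,670.7 + 43,600 = 71,270.7 × g
(N/1000)² = 71,270.7 / 171.613 = 415.299
N = 1000 × √415.299 ≈ 20,378.9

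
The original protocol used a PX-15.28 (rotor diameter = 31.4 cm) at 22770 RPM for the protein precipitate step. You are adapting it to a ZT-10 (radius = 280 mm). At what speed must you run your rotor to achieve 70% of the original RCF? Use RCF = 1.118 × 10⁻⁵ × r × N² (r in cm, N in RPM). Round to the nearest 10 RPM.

14270 RPM

Original rotor: r = 31.4 / 2 = 15.7 cm
RCF_original = 1.118 × 10⁻⁵ × 15.7 × (22770)² = 1.118 × 10⁻⁵ × 15.7 × 518,472,900 ≈ 91,005.5 × g
Target RCF = 0.7 × 91,005.5 ≈ 63,703.8 × g
Your rotor: r = 280 mm = 28.0 cm
63,703.8 = 1.118 × 10⁻⁵ × 28 × N²
N² = 63,703.8 / (31.304 × 10⁻⁵) = 203,500,511
N ≈ √203,500,511 ≈ 14,265.4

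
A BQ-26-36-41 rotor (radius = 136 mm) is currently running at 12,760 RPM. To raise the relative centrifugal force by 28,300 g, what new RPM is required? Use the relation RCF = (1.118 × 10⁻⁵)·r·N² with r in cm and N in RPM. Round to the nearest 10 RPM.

N₂ ≈ 18680 RPM

r = 136 mm = 13.6 cm
Current RCF = 1.118 × 10⁻⁵ × 13.6 × (12760)² = 1.118 × 10⁻⁵ × 13.6 × 162,817,600 ≈ 24,756.1 × g
Target RCF = 24,756.1 + 28,300 = 53,056.1 × g
N² = 53,056.1 / (15.2048 × 10⁻⁵) = 348,943,097
N ≈ √348,943,097 ≈ 18,680.0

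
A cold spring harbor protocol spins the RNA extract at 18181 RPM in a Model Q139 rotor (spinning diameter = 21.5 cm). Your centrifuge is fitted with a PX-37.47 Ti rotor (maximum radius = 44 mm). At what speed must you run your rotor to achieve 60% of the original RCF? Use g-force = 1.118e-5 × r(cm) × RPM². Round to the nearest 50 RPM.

22000 RPM

Original rotor: r = 21.5 / 2 = 10.75 cm
RCF_original = 1.118 × 10⁻⁵ × 10.75 × (18181)² = 1.118 × 10⁻⁵ × 10.75 × 330,548,761 ≈ 39,727 × g
Target RCF = 0.6 × 39,727 ≈ 23,836.2 × g
Your rotor: r = 44 mm = 4.4 cm
23,836.2 = 1.118 × 10⁻⁵ × 4.4 × N²
N² = 23,836.2 / (4.9192 × 10⁻⁵) = 484,554,399
N ≈ √484,554,399 ≈ 22,012.6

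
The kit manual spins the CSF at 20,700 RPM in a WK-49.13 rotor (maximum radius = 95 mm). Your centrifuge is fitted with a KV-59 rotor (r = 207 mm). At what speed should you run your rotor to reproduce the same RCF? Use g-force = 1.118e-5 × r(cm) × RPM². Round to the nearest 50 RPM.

Original rotor: r = 95 mm = 9.5 cm
RCF_original = 1.118 × 10⁻⁵ × 9.5 × (20700)² = 1.118 × 10⁻⁵ × 9.5 × 428,490,000 ≈ 45,509.9 × g
Your rotor: r = 207 mm = 20.7 cm
45,509.9 = 1.118 × 10⁻⁵ × 20.7 × N²
N² = 45,509.9 / (23.1426 × 10⁻⁵) = 196,649,901
N ≈ √196,649,901 ≈ 14,023.2

≈ 14000 RPM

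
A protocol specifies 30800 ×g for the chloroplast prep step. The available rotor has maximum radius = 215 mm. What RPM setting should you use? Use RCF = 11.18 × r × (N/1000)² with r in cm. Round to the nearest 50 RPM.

r = 215 mm = 21.5 cm
30,800 = 11.18 × 21.5 × (N/1000)²
(N/1000)² = 30,800 / 240.37 = 128.1358
N = 1000 × √128.1358 ≈ 11,319.7

N ≈ 11300 RPM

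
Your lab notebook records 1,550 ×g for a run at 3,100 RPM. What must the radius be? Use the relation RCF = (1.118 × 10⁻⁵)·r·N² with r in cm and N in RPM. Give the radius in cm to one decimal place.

≈ 14.4 cm

1550 = 1.118 × 10⁻⁵ × r × (3100)²
r = 1550 / (1.118 × 10⁻⁵ × 9,610,000) = 1550 / 107.4398 ≈ 14.427 cm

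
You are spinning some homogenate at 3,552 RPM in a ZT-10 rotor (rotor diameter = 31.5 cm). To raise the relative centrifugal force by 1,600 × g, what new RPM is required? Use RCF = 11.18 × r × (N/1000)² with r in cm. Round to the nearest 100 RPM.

N₂ ≈ 4700 RPM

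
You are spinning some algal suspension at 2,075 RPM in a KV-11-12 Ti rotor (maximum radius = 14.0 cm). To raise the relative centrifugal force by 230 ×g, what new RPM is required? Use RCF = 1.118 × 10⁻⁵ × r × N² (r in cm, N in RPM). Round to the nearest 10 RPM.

Current RCF = 1.118 × 10⁻⁵ × 14 × (2075)² = 1.118 × 10⁻⁵ × 14 × 4,305,625 ≈ 673.9 × g
Target RCF = 673.9 + 230 = 903.9 × g
N² = 903.9 / (15.652 × 10⁻⁵) = 5,774,981
N ≈ √5,774,981 ≈ 2,403.1

≈ 2400 RPM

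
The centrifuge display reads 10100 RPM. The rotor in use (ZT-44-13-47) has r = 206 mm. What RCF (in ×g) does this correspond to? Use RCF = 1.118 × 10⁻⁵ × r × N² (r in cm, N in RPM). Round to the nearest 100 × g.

RCF ≈ 23500 ×g

r = 206 mm = 20.6 cm
RCF = 1.118 × 10⁻⁵ × 20.6 × (10100)² = 1.118 × 10⁻⁵ × 20.6 × 102,010,000 ≈ 23,493.7 × g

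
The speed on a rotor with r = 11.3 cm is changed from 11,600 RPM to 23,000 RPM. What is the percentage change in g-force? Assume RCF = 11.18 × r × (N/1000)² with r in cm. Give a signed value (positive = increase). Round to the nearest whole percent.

+293%

RCF ∝ N², so the ratio is (23000/11600)² = (1.982759)² = 3.9313.
Change = 3.9313 − 1 = +2.9313 → +293.1%.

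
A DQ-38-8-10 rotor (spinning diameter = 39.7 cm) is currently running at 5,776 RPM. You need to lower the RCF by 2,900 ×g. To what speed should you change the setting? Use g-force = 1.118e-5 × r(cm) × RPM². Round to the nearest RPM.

r = 39.7 / 2 = 19.85 cm
Current RCF = 1.118 × 10⁻⁵ × 19.85 × (5776)² = 1.118 × 10⁻⁵ × 19.85 × 33,362,176 ≈ 7,403.8 × g
Target RCF = 7,403.8 − 2,900 = 4,503.8 × g
N² = 4,503.8 / (22.1923 × 10⁻⁵) = 20,294,426
N ≈ √20,294,426 ≈ 4,504.9

4505 RPM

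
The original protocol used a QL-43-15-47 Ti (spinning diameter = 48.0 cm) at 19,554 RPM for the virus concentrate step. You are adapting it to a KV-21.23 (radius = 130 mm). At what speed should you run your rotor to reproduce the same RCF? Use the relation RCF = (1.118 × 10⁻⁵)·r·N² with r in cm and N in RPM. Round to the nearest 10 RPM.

Original rotor: r = 48.0 / 2 = 24 cm
RCF_original = 1.118 × 10⁻⁵ × 24 × (19554)² = 1.118 × 10⁻⁵ × 24 × 382,358,916 ≈ 102,594.5 × g
Your rotor: r = 130 mm = 13.0 cm
102,594.5 = 1.118 × 10⁻⁵ × 13 × N²
N² = 102,594.5 / (14.534 × 10⁻⁵) = 705,893,078
N ≈ √705,893,078 ≈ 26,568.6

26570 RPM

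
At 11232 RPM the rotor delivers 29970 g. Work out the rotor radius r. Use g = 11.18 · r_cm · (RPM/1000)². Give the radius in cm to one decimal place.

21.2 cm

RCF = 11.18 × r × (N/1000)²
29970 = 11.18 × r × (11.232)²
r = 29970 / (11.18 × 126.157824) = 29970 / 1410.444 ≈ 21.249 cm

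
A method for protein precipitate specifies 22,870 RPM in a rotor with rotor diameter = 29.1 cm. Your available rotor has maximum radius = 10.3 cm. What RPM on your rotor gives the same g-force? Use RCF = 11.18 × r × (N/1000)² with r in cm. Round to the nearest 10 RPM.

Original rotor: r = 29.1 / 2 = 14.55 cm
RCF = 11.18 × r × (N/1000)²
RCF_original = 11.18 × 14.55 × (22.87)² = 11.18 × 14.55 × 523.0369 ≈ 85,081.9 × g
85,081.9 = 11.18 × 10.3 × (N/1000)²
(N/1000)² = 85,081.9 / 115.154 = 738.8532
N = 1000 × √738.8532 ≈ 27,181.9

27180 RPM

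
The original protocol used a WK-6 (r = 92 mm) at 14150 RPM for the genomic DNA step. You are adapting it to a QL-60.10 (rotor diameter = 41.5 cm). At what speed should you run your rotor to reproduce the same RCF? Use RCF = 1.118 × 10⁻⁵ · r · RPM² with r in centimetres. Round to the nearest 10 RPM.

Original rotor: r = 92 mm = 9.2 cm
RCF = 1.118 × 10⁻⁵ × r × N²
RCF_original = 1.118 × 10⁻⁵ × 9.2 × (14150)² = 1.118 × 10⁻⁵ × 9.2 × 200,222,500 ≈ 20,594.1 × g
Your rotor: r = 41.5 / 2 = 20.75 cm
20,594.1 = 1.118 × 10⁻⁵ × 20.75 × N²
N² = 20,594.1 / (23.1985 × 10⁻⁵) = 88,773,412
N ≈ √88,773,412 ≈ 9,422.0

≈ 9420 RPM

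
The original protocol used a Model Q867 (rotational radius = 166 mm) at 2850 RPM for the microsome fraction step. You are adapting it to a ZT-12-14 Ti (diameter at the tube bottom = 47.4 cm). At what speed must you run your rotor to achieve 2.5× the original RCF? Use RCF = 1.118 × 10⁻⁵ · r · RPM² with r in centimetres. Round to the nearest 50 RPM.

Original rotor: r = 166 mm = 16.6 cm
RCF_original = 1.118 × 10⁻⁵ × 16.6 × (2850)² = 1.118 × 10⁻⁵ × 16.6 × 8,122,500 ≈ 1,507.4 × g
Target RCF = 2.5 × 1,507.4 ≈ 3,768.5 × g
Your rotor: r = 47.4 / 2 = 23.7 cm
3,768.5 = 1.118 × 10⁻⁵ × 23.7 × N²
N² = 3,768.5 / (26.4966 × 10⁻⁵) = 14,222,580
N ≈ √14,222,580 ≈ 3,771.3

≈ 3750 RPM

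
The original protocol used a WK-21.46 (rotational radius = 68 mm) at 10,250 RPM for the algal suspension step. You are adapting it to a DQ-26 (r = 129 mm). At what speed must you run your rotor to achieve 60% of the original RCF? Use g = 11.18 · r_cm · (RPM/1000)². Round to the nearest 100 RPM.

≈ 5800 RPM

Original rotor: r = 68 mm = 6.8 cm
RCF_original = 11.18 × 6.8 × (10.25)² = 11.18 × 6.8 × 105.0625 ≈ 7,987.3 × g
Target RCF = 0.6 × 7,987.3 ≈ 4,792.4 × g
Your rotor: r = 129 mm = 12.9 cm
4,792.4 = 11.18 × 12.9 × (N/1000)²
(N/1000)² = 4,792.4 / 144.222 = 33.22933
N = 1000 × √33.22933 ≈ 5,764.5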